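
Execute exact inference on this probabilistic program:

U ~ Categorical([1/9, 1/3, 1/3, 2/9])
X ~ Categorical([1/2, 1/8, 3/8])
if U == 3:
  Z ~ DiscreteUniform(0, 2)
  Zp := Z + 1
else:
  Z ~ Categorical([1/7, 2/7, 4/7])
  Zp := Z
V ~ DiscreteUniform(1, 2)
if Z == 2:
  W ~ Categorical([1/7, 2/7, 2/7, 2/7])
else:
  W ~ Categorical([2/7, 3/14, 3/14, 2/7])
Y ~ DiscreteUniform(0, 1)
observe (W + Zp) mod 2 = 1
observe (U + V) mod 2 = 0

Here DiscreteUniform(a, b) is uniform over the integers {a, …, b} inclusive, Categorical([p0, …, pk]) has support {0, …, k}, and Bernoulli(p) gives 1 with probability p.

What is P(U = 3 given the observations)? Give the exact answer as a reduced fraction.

P(U = 3 | obs) = 40/199

Enumerate traces; 144 have nonzero weight after conditioning:
  (U=0, X=0, Z=0, V=2, W=1, Y=0) weight 1/2352
  (U=0, X=0, Z=0, V=2, W=1, Y=1) weight 1/2352
  (U=0, X=0, Z=0, V=2, W=3, Y=0) weight 1/1764
  (U=0, X=0, Z=0, V=2, W=3, Y=1) weight 1/1764
  (U=0, X=0, Z=1, V=2, W=0, Y=0) weight 1/882
  (U=0, X=0, Z=1, V=2, W=0, Y=1) weight 1/882
  (U=0, X=0, Z=1, V=2, W=2, Y=0) weight 1/1176
  (U=0, X=0, Z=1, V=2, W=2, Y=1) weight 1/1176
  (U=1, X=0, Z=0, V=1, W=1, Y=0) weight 1/784
  (U=2, X=0, Z=0, V=2, W=1, Y=0) weight 1/784
  … 134 more
Group by U:
  weight(U=0) = 53/1764
  weight(U=1) = 53/588
  weight(U=2) = 53/588
  weight(U=3) = 10/189
Total weight = 53/1764 + 53/588 + 53/588 + 10/189 = 199/756
P(U=0 | obs) = 53/1764 / 199/756 = 159/1393
P(U=1 | obs) = 53/588 / 199/756 = 477/1393
P(U=2 | obs) = 53/588 / 199/756 = 477/1393
P(U=3 | obs) = 10/189 / 199/756 = 40/199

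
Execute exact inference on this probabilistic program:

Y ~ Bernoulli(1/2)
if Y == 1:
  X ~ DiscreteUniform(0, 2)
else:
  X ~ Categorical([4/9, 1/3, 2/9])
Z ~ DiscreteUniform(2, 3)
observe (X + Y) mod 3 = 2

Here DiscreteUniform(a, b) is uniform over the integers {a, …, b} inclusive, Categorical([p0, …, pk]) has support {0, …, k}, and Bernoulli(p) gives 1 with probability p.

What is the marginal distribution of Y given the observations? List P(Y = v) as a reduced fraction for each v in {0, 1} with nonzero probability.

Enumerate traces; 4 have nonzero weight after conditioning:
  (Y=0, X=2, Z=2) weight 1/18
  (Y=0, X=2, Z=3) weight 1/18
  (Y=1, X=1, Z=2) weight 1/12
  (Y=1, X=1, Z=3) weight 1/12
Group by Y:
  weight(Y=0) = 1/9
  weight(Y=1) = 1/6
Total weight = 1/9 + 1/6 = 5/18
P(Y=0 | obs) = 1/9 / 5/18 = 2/5
P(Y=1 | obs) = 1/6 / 5/18 = 3/5

P(Y=0) = 2/5, P(Y=1) = 3/5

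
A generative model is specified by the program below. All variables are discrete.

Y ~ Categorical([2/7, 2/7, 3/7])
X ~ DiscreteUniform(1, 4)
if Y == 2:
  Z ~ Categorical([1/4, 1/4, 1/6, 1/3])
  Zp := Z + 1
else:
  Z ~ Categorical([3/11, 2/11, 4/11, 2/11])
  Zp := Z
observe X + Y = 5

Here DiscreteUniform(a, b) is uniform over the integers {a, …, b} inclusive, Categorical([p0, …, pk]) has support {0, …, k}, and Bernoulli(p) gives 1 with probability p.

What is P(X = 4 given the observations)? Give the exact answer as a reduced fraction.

Enumerate traces; 8 have nonzero weight after conditioning:
  (Y=1, X=4, Z=0) weight 3/154
  (Y=1, X=4, Z=1) weight 1/77
  (Y=1, X=4, Z=2) weight 2/77
  (Y=1, X=4, Z=3) weight 1/77
  (Y=2, X=3, Z=0) weight 3/112
  (Y=2, X=3, Z=1) weight 3/112
  (Y=2, X=3, Z=2) weight 1/56
  (Y=2, X=3, Z=3) weight 1/28
Group by X:
  weight(X=3) = 3/28
  weight(X=4) = 1/14
Total weight = 3/28 + 1/14 = 5/28
P(X=3 | obs) = 3/28 / 5/28 = 3/5
P(X=4 | obs) = 1/14 / 5/28 = 2/5

P(X = 4 | obs) = 2/5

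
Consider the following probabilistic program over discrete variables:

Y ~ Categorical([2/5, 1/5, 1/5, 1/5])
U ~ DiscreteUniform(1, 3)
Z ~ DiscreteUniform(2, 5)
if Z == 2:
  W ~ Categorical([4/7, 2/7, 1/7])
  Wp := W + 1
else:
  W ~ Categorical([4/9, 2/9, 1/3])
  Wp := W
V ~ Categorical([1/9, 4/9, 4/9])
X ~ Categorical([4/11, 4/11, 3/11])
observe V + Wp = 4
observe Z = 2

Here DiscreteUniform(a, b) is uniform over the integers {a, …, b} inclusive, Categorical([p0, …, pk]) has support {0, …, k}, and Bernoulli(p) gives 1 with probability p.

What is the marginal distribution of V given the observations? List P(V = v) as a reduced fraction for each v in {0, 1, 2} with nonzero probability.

Enumerate traces; 72 have nonzero weight after conditioning:
  (Y=0, U=1, Z=2, W=1, V=2, X=0) weight 16/10395
  (Y=0, U=1, Z=2, W=1, V=2, X=1) weight 16/10395
  (Y=0, U=1, Z=2, W=1, V=2, X=2) weight 4/3465
  (Y=0, U=1, Z=2, W=2, V=1, X=0) weight 8/10395
  (Y=0, U=1, Z=2, W=2, V=1, X=1) weight 8/10395
  (Y=0, U=1, Z=2, W=2, V=1, X=2) weight 2/3465
  (Y=0, U=2, Z=2, W=1, V=2, X=0) weight 16/10395
  (Y=0, U=2, Z=2, W=1, V=2, X=1) weight 16/10395
  … 64 more
Group by V:
  weight(V=1) = 1/63
  weight(V=2) = 2/63
Total weight = 1/63 + 2/63 = 1/21
P(V=1 | obs) = 1/63 / 1/21 = 1/3
P(V=2 | obs) = 2/63 / 1/21 = 2/3

P(V=1) = 1/3, P(V=2) = 2/3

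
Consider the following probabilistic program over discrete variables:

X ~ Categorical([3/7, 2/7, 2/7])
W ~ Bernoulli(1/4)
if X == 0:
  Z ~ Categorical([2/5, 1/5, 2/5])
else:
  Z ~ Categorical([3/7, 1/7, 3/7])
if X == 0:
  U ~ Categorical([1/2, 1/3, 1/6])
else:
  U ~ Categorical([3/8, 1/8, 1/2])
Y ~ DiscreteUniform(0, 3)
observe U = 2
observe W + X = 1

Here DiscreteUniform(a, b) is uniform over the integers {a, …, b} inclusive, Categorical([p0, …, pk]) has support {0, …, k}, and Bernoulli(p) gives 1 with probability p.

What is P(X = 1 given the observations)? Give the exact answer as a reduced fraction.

P(X = 1 | obs) = 6/7

Enumerate traces; 24 have nonzero weight after conditioning:
  (X=0, W=1, Z=0, U=2, Y=0) weight 1/560
  (X=0, W=1, Z=0, U=2, Y=1) weight 1/560
  (X=0, W=1, Z=0, U=2, Y=2) weight 1/560
  (X=0, W=1, Z=0, U=2, Y=3) weight 1/560
  (X=0, W=1, Z=1, U=2, Y=0) weight 1/1120
  (X=0, W=1, Z=1, U=2, Y=1) weight 1/1120
  (X=0, W=1, Z=1, U=2, Y=2) weight 1/1120
  (X=0, W=1, Z=1, U=2, Y=3) weight 1/1120
  (X=1, W=0, Z=0, U=2, Y=0) weight 9/784
  … 15 more
Group by X:
  weight(X=0) = 1/56
  weight(X=1) = 3/28
Total weight = 1/56 + 3/28 = 1/8
P(X=0 | obs) = 1/56 / 1/8 = 1/7
P(X=1 | obs) = 3/28 / 1/8 = 6/7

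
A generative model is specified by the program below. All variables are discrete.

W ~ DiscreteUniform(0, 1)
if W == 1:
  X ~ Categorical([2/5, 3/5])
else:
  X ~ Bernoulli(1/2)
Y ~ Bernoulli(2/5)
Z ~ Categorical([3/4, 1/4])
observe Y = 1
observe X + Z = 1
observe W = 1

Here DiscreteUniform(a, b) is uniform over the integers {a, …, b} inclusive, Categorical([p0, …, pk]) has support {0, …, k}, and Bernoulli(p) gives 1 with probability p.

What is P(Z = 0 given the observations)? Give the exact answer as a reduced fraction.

Enumerate traces; 2 have nonzero weight after conditioning:
  (W=1, X=0, Y=1, Z=1) weight 1/50
  (W=1, X=1, Y=1, Z=0) weight 9/100
Group by Z:
  weight(Z=0) = 9/100
  weight(Z=1) = 1/50
Total weight = 9/100 + 1/50 = 11/100
P(Z=0 | obs) = 9/100 / 11/100 = 9/11
P(Z=1 | obs) = 1/50 / 11/100 = 2/11

P(Z = 0 | obs) = 9/11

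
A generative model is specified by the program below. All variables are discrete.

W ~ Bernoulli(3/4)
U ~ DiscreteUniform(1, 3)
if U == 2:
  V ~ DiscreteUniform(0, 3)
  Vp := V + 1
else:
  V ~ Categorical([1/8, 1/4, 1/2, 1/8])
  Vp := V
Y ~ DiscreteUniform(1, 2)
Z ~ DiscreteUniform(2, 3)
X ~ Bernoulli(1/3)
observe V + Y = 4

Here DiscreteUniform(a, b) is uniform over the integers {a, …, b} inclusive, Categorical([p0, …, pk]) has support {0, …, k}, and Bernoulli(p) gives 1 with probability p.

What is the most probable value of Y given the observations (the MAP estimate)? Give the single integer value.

Enumerate traces; 48 have nonzero weight after conditioning:
  (W=0, U=1, V=2, Y=2, Z=2, X=0) weight 1/144
  (W=0, U=1, V=2, Y=2, Z=2, X=1) weight 1/288
  (W=0, U=1, V=2, Y=2, Z=3, X=0) weight 1/144
  (W=0, U=1, V=2, Y=2, Z=3, X=1) weight 1/288
  (W=0, U=1, V=3, Y=1, Z=2, X=0) weight 1/576
  (W=0, U=1, V=3, Y=1, Z=2, X=1) weight 1/1152
  (W=0, U=1, V=3, Y=1, Z=3, X=0) weight 1/576
  (W=0, U=1, V=3, Y=1, Z=3, X=1) weight 1/1152
  … 40 more
Group by Y:
  weight(Y=1) = 1/12
  weight(Y=2) = 5/24
Total weight = 1/12 + 5/24 = 7/24
P(Y=1 | obs) = 1/12 / 7/24 = 2/7
P(Y=2 | obs) = 5/24 / 7/24 = 5/7
argmax = 2

argmax_v P(Y = v | obs) = 2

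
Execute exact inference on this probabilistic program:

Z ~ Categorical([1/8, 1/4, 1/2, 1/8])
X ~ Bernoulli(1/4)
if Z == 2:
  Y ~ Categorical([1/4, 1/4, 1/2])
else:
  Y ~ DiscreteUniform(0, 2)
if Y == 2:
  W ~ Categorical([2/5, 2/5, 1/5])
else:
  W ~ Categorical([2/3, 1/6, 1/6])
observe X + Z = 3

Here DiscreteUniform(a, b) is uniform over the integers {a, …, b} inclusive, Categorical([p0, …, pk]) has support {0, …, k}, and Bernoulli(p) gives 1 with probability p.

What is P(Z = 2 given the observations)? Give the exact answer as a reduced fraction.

P(Z = 2 | obs) = 4/7

Enumerate traces; 18 have nonzero weight after conditioning:
  (Z=2, X=1, Y=0, W=0) weight 1/48
  (Z=2, X=1, Y=0, W=1) weight 1/192
  (Z=2, X=1, Y=0, W=2) weight 1/192
  (Z=2, X=1, Y=1, W=0) weight 1/48
  (Z=2, X=1, Y=1, W=1) weight 1/192
  (Z=2, X=1, Y=1, W=2) weight 1/192
  (Z=2, X=1, Y=2, W=0) weight 1/40
  (Z=2, X=1, Y=2, W=1) weight 1/40
  (Z=3, X=0, Y=0, W=0) weight 1/48
  … 9 more
Group by Z:
  weight(Z=2) = 1/8
  weight(Z=3) = 3/32
Total weight = 1/8 + 3/32 = 7/32
P(Z=2 | obs) = 1/8 / 7/32 = 4/7
P(Z=3 | obs) = 3/32 / 7/32 = 3/7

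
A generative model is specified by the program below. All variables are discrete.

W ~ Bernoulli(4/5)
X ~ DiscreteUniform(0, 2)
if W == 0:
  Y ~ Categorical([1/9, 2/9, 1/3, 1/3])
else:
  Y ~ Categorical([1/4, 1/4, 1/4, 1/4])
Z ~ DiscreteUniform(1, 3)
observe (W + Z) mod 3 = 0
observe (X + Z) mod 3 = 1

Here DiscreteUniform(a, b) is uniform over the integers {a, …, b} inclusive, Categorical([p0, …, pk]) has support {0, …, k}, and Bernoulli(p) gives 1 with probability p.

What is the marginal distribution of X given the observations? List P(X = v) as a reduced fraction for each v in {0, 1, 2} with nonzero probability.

Enumerate traces; 8 have nonzero weight after conditioning:
  (W=0, X=1, Y=0, Z=3) weight 1/405
  (W=0, X=1, Y=1, Z=3) weight 2/405
  (W=0, X=1, Y=2, Z=3) weight 1/135
  (W=0, X=1, Y=3, Z=3) weight 1/135
  (W=1, X=2, Y=0, Z=2) weight 1/45
  (W=1, X=2, Y=1, Z=2) weight 1/45
  (W=1, X=2, Y=2, Z=2) weight 1/45
  (W=1, X=2, Y=3, Z=2) weight 1/45
Group by X:
  weight(X=1) = 1/45
  weight(X=2) = 4/45
Total weight = 1/45 + 4/45 = 1/9
P(X=1 | obs) = 1/45 / 1/9 = 1/5
P(X=2 | obs) = 4/45 / 1/9 = 4/5

P(X=1) = 1/5, P(X=2) = 4/5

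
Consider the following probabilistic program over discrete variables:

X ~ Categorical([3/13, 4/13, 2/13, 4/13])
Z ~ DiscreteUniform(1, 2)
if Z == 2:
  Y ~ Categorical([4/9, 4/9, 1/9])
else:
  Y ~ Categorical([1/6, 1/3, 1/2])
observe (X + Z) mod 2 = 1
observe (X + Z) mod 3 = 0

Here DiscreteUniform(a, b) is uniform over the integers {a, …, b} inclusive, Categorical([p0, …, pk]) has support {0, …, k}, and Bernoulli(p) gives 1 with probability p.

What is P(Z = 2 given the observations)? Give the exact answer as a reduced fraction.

P(Z = 2 | obs) = 2/3

Enumerate traces; 6 have nonzero weight after conditioning:
  (X=1, Z=2, Y=0) weight 8/117
  (X=1, Z=2, Y=1) weight 8/117
  (X=1, Z=2, Y=2) weight 2/117
  (X=2, Z=1, Y=0) weight 1/78
  (X=2, Z=1, Y=1) weight 1/39
  (X=2, Z=1, Y=2) weight 1/26
Group by Z:
  weight(Z=1) = 1/13
  weight(Z=2) = 2/13
Total weight = 1/13 + 2/13 = 3/13
P(Z=1 | obs) = 1/13 / 3/13 = 1/3
P(Z=2 | obs) = 2/13 / 3/13 = 2/3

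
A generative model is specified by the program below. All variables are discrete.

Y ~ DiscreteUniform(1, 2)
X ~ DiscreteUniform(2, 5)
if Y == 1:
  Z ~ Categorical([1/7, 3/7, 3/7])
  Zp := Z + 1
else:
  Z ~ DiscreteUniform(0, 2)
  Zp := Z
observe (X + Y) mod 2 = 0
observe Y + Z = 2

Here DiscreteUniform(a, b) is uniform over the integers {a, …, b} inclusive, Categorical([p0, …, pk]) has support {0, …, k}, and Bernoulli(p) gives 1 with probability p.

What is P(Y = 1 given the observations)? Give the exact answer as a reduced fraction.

Enumerate traces; 4 have nonzero weight after conditioning:
  (Y=1, X=3, Z=1) weight 3/56
  (Y=1, X=5, Z=1) weight 3/56
  (Y=2, X=2, Z=0) weight 1/24
  (Y=2, X=4, Z=0) weight 1/24
Group by Y:
  weight(Y=1) = 3/28
  weight(Y=2) = 1/12
Total weight = 3/28 + 1/12 = 4/21
P(Y=1 | obs) = 3/28 / 4/21 = 9/16
P(Y=2 | obs) = 1/12 / 4/21 = 7/16

P(Y = 1 | obs) = 9/16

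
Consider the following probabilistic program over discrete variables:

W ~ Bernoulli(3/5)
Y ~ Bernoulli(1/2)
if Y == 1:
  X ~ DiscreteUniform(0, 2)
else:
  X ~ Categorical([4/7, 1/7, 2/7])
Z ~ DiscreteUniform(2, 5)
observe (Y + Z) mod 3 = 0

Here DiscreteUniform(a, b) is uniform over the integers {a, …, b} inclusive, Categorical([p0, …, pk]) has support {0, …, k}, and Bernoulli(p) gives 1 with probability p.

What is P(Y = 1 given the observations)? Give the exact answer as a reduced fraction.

P(Y = 1 | obs) = 2/3

Enumerate traces; 18 have nonzero weight after conditioning:
  (W=0, Y=0, X=0, Z=3) weight 1/35
  (W=0, Y=0, X=1, Z=3) weight 1/140
  (W=0, Y=0, X=2, Z=3) weight 1/70
  (W=0, Y=1, X=0, Z=2) weight 1/60
  (W=0, Y=1, X=0, Z=5) weight 1/60
  (W=0, Y=1, X=1, Z=2) weight 1/60
  (W=0, Y=1, X=1, Z=5) weight 1/60
  (W=0, Y=1, X=2, Z=2) weight 1/60
  … 10 more
Group by Y:
  weight(Y=0) = 1/8
  weight(Y=1) = 1/4
Total weight = 1/8 + 1/4 = 3/8
P(Y=0 | obs) = 1/8 / 3/8 = 1/3
P(Y=1 | obs) = 1/4 / 3/8 = 2/3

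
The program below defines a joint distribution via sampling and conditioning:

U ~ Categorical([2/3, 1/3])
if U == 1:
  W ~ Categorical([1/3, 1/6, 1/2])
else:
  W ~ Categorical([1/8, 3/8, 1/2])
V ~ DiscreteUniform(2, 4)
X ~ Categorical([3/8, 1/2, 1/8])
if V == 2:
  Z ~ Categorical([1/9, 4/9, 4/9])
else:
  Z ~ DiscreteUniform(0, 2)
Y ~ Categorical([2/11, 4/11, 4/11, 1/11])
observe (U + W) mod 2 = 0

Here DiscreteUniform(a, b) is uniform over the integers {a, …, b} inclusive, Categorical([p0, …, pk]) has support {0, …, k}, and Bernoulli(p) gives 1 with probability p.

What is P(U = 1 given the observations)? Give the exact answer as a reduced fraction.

Enumerate traces; 324 have nonzero weight after conditioning:
  (U=0, W=0, V=2, X=0, Z=0, Y=0) weight 1/4752
  (U=0, W=0, V=2, X=0, Z=0, Y=1) weight 1/2376
  (U=0, W=0, V=2, X=0, Z=0, Y=2) weight 1/2376
  (U=0, W=0, V=2, X=0, Z=0, Y=3) weight 1/9504
  (U=0, W=0, V=2, X=0, Z=1, Y=0) weight 1/1188
  (U=0, W=0, V=2, X=0, Z=1, Y=1) weight 1/594
  (U=0, W=0, V=2, X=0, Z=1, Y=2) weight 1/594
  (U=0, W=0, V=2, X=0, Z=1, Y=3) weight 1/2376
  (U=1, W=1, V=2, X=0, Z=0, Y=0) weight 1/7128
  … 315 more
Group by U:
  weight(U=0) = 5/12
  weight(U=1) = 1/18
Total weight = 5/12 + 1/18 = 17/36
P(U=0 | obs) = 5/12 / 17/36 = 15/17
P(U=1 | obs) = 1/18 / 17/36 = 2/17

P(U = 1 | obs) = 2/17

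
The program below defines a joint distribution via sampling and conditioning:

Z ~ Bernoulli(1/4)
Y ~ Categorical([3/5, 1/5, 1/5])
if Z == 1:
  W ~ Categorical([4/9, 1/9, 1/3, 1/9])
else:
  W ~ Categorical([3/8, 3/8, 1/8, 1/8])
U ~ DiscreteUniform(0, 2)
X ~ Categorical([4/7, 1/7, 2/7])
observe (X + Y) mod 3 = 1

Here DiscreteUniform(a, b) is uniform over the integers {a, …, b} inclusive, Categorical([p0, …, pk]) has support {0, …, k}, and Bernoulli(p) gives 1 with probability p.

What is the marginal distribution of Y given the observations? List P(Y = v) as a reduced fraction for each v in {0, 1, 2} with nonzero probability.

Enumerate traces; 72 have nonzero weight after conditioning:
  (Z=0, Y=0, W=0, U=0, X=1) weight 9/1120
  (Z=0, Y=0, W=0, U=1, X=1) weight 9/1120
  (Z=0, Y=0, W=0, U=2, X=1) weight 9/1120
  (Z=0, Y=0, W=1, U=0, X=1) weight 9/1120
  (Z=0, Y=0, W=1, U=1, X=1) weight 9/1120
  (Z=0, Y=0, W=1, U=2, X=1) weight 9/1120
  (Z=0, Y=0, W=2, U=0, X=1) weight 3/1120
  (Z=0, Y=0, W=2, U=1, X=1) weight 3/1120
  (Z=0, Y=1, W=0, U=0, X=0) weight 3/280
  (Z=0, Y=2, W=0, U=0, X=2) weight 3/560
  … 62 more
Group by Y:
  weight(Y=0) = 3/35
  weight(Y=1) = 4/35
  weight(Y=2) = 2/35
Total weight = 3/35 + 4/35 + 2/35 = 9/35
P(Y=0 | obs) = 3/35 / 9/35 = 1/3
P(Y=1 | obs) = 4/35 / 9/35 = 4/9
P(Y=2 | obs) = 2/35 / 9/35 = 2/9

P(Y=0) = 1/3, P(Y=1) = 4/9, P(Y=2) = 2/9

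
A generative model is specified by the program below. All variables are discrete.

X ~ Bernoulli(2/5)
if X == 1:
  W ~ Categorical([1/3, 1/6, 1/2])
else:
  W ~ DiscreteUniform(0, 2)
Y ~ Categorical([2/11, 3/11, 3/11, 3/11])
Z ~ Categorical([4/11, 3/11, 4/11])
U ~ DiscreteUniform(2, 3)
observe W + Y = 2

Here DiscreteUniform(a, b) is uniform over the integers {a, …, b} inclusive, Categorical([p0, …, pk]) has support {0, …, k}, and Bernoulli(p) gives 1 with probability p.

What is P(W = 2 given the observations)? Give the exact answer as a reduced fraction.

P(W = 2 | obs) = 4/13

Enumerate traces; 36 have nonzero weight after conditioning:
  (X=0, W=0, Y=2, Z=0, U=2) weight 6/605
  (X=0, W=0, Y=2, Z=0, U=3) weight 6/605
  (X=0, W=0, Y=2, Z=1, U=2) weight 9/1210
  (X=0, W=0, Y=2, Z=1, U=3) weight 9/1210
  (X=0, W=0, Y=2, Z=2, U=2) weight 6/605
  (X=0, W=0, Y=2, Z=2, U=3) weight 6/605
  (X=0, W=1, Y=1, Z=0, U=2) weight 6/605
  (X=0, W=1, Y=1, Z=0, U=3) weight 6/605
  (X=0, W=2, Y=0, Z=0, U=2) weight 4/605
  … 27 more
Group by W:
  weight(W=0) = 1/11
  weight(W=1) = 4/55
  weight(W=2) = 4/55
Total weight = 1/11 + 4/55 + 4/55 = 13/55
P(W=0 | obs) = 1/11 / 13/55 = 5/13
P(W=1 | obs) = 4/55 / 13/55 = 4/13
P(W=2 | obs) = 4/55 / 13/55 = 4/13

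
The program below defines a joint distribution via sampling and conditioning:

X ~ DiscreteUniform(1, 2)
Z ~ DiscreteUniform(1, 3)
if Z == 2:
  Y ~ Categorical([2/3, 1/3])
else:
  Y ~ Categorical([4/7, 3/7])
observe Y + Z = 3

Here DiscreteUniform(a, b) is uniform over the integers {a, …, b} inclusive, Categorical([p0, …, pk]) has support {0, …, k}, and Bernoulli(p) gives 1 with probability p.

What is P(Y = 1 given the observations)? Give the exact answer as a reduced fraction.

P(Y = 1 | obs) = 7/19

Enumerate traces; 4 have nonzero weight after conditioning:
  (X=1, Z=2, Y=1) weight 1/18
  (X=1, Z=3, Y=0) weight 2/21
  (X=2, Z=2, Y=1) weight 1/18
  (X=2, Z=3, Y=0) weight 2/21
Group by Y:
  weight(Y=0) = 4/21
  weight(Y=1) = 1/9
Total weight = 4/21 + 1/9 = 19/63
P(Y=0 | obs) = 4/21 / 19/63 = 12/19
P(Y=1 | obs) = 1/9 / 19/63 = 7/19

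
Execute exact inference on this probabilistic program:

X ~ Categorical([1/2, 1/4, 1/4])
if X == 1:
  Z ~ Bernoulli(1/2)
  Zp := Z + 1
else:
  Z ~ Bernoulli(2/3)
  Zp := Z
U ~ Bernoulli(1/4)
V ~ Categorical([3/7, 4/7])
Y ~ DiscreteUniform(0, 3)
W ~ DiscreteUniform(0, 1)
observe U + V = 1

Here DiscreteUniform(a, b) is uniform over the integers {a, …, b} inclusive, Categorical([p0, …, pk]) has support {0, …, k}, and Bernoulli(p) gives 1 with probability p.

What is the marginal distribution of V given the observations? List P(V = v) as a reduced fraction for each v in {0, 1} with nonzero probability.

Enumerate traces; 96 have nonzero weight after conditioning:
  (X=0, Z=0, U=0, V=1, Y=0, W=0) weight 1/112
  (X=0, Z=0, U=0, V=1, Y=0, W=1) weight 1/112
  (X=0, Z=0, U=0, V=1, Y=1, W=0) weight 1/112
  (X=0, Z=0, U=0, V=1, Y=1, W=1) weight 1/112
  (X=0, Z=0, U=0, V=1, Y=2, W=0) weight 1/112
  (X=0, Z=0, U=0, V=1, Y=2, W=1) weight 1/112
  (X=0, Z=0, U=0, V=1, Y=3, W=0) weight 1/112
  (X=0, Z=0, U=0, V=1, Y=3, W=1) weight 1/112
  (X=0, Z=0, U=1, V=0, Y=0, W=0) weight 1/448
  … 87 more
Group by V:
  weight(V=0) = 3/28
  weight(V=1) = 3/7
Total weight = 3/28 + 3/7 = 15/28
P(V=0 | obs) = 3/28 / 15/28 = 1/5
P(V=1 | obs) = 3/7 / 15/28 = 4/5

P(V=0) = 1/5, P(V=1) = 4/5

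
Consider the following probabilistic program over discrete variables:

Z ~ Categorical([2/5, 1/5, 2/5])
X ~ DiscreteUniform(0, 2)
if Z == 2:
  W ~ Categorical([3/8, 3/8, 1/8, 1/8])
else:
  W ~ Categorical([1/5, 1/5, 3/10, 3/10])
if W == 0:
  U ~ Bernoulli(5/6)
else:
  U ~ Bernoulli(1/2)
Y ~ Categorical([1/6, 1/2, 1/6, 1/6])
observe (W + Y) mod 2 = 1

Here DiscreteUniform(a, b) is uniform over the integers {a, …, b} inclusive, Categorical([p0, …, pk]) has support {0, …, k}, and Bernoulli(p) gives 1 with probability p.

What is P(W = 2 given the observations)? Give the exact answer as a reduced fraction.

Enumerate traces; 144 have nonzero weight after conditioning:
  (Z=0, X=0, W=0, U=0, Y=1) weight 1/450
  (Z=0, X=0, W=0, U=0, Y=3) weight 1/1350
  (Z=0, X=0, W=0, U=1, Y=1) weight 1/90
  (Z=0, X=0, W=0, U=1, Y=3) weight 1/270
  (Z=0, X=0, W=1, U=0, Y=0) weight 1/450
  (Z=0, X=0, W=1, U=0, Y=2) weight 1/450
  (Z=0, X=0, W=1, U=1, Y=0) weight 1/450
  (Z=0, X=0, W=1, U=1, Y=2) weight 1/450
  (Z=0, X=0, W=2, U=0, Y=1) weight 1/100
  (Z=0, X=0, W=3, U=0, Y=0) weight 1/300
  … 134 more
Group by W:
  weight(W=0) = 9/50
  weight(W=1) = 9/100
  weight(W=2) = 23/150
  weight(W=3) = 23/300
Total weight = 9/50 + 9/100 + 23/150 + 23/300 = 1/2
P(W=0 | obs) = 9/50 / 1/2 = 9/25
P(W=1 | obs) = 9/100 / 1/2 = 9/50
P(W=2 | obs) = 23/150 / 1/2 = 23/75
P(W=3 | obs) = 23/300 / 1/2 = 23/150

P(W = 2 | obs) = 23/75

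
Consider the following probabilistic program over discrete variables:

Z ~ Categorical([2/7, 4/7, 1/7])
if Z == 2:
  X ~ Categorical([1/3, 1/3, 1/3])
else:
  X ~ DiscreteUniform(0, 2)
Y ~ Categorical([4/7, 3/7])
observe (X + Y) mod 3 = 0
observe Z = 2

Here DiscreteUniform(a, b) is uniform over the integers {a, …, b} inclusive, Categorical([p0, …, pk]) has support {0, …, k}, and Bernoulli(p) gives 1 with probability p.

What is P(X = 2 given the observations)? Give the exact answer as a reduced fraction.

Enumerate traces; 2 have nonzero weight after conditioning:
  (Z=2, X=0, Y=0) weight 4/147
  (Z=2, X=2, Y=1) weight 1/49
Group by X:
  weight(X=0) = 4/147
  weight(X=2) = 1/49
Total weight = 4/147 + 1/49 = 1/21
P(X=0 | obs) = 4/147 / 1/21 = 4/7
P(X=2 | obs) = 1/49 / 1/21 = 3/7

P(X = 2 | obs) = 3/7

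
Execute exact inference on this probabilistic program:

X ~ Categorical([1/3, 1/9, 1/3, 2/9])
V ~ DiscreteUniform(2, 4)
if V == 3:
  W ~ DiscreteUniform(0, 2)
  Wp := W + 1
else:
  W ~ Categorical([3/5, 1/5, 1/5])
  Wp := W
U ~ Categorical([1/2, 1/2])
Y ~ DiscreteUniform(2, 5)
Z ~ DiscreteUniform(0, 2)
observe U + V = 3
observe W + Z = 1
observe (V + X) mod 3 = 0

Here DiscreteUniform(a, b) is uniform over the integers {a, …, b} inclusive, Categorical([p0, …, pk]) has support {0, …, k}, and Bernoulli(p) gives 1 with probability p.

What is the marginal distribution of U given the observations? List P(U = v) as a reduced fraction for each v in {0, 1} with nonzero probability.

Enumerate traces; 24 have nonzero weight after conditioning:
  (X=0, V=3, W=0, U=0, Y=2, Z=1) weight 1/648
  (X=0, V=3, W=0, U=0, Y=3, Z=1) weight 1/648
  (X=0, V=3, W=0, U=0, Y=4, Z=1) weight 1/648
  (X=0, V=3, W=0, U=0, Y=5, Z=1) weight 1/648
  (X=0, V=3, W=1, U=0, Y=2, Z=0) weight 1/648
  (X=0, V=3, W=1, U=0, Y=3, Z=0) weight 1/648
  (X=0, V=3, W=1, U=0, Y=4, Z=0) weight 1/648
  (X=0, V=3, W=1, U=0, Y=5, Z=0) weight 1/648
  (X=1, V=2, W=0, U=1, Y=2, Z=1) weight 1/1080
  … 15 more
Group by U:
  weight(U=0) = 5/243
  weight(U=1) = 2/405
Total weight = 5/243 + 2/405 = 31/1215
P(U=0 | obs) = 5/243 / 31/1215 = 25/31
P(U=1 | obs) = 2/405 / 31/1215 = 6/31

P(U=0) = 25/31, P(U=1) = 6/31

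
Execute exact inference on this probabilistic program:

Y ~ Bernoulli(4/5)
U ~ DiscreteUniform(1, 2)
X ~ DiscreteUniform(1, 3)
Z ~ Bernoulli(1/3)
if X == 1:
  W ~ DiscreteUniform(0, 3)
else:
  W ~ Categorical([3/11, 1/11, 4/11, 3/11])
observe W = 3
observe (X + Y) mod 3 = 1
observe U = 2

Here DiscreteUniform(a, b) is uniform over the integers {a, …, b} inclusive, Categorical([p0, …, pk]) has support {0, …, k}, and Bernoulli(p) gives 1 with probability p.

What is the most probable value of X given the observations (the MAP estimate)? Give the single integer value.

Enumerate traces; 4 have nonzero weight after conditioning:
  (Y=0, U=2, X=1, Z=0, W=3) weight 1/180
  (Y=0, U=2, X=1, Z=1, W=3) weight 1/360
  (Y=1, U=2, X=3, Z=0, W=3) weight 4/165
  (Y=1, U=2, X=3, Z=1, W=3) weight 2/165
Group by X:
  weight(X=1) = 1/120
  weight(X=3) = 2/55
Total weight = 1/120 + 2/55 = 59/1320
P(X=1 | obs) = 1/120 / 59/1320 = 11/59
P(X=3 | obs) = 2/55 / 59/1320 = 48/59
argmax = 3

argmax_v P(X = v | obs) = 3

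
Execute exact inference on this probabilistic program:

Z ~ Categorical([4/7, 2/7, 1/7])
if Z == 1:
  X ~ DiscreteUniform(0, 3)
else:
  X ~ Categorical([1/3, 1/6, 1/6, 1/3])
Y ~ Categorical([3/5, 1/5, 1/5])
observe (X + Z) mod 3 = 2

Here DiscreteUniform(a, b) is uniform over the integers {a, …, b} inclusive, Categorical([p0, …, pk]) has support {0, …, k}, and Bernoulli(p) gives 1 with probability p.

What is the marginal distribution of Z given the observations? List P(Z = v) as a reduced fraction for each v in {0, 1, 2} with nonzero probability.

Enumerate traces; 12 have nonzero weight after conditioning:
  (Z=0, X=2, Y=0) weight 2/35
  (Z=0, X=2, Y=1) weight 2/105
  (Z=0, X=2, Y=2) weight 2/105
  (Z=1, X=1, Y=0) weight 3/70
  (Z=1, X=1, Y=1) weight 1/70
  (Z=1, X=1, Y=2) weight 1/70
  (Z=2, X=0, Y=0) weight 1/35
  (Z=2, X=0, Y=1) weight 1/105
  … 4 more
Group by Z:
  weight(Z=0) = 2/21
  weight(Z=1) = 1/14
  weight(Z=2) = 2/21
Total weight = 2/21 + 1/14 + 2/21 = 11/42
P(Z=0 | obs) = 2/21 / 11/42 = 4/11
P(Z=1 | obs) = 1/14 / 11/42 = 3/11
P(Z=2 | obs) = 2/21 / 11/42 = 4/11

P(Z=0) = 4/11, P(Z=1) = 3/11, P(Z=2) = 4/11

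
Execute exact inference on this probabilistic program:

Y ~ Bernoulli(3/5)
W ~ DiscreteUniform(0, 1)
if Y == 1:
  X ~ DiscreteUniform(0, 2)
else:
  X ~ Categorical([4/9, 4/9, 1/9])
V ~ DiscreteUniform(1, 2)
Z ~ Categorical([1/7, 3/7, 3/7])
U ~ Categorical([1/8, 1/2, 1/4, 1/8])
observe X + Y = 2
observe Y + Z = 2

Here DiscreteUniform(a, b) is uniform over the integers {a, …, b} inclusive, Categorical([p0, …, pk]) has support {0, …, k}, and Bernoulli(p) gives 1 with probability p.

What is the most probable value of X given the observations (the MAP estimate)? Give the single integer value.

argmax_v P(X = v | obs) = 1

Enumerate traces; 32 have nonzero weight after conditioning:
  (Y=0, W=0, X=2, V=1, Z=2, U=0) weight 1/1680
  (Y=0, W=0, X=2, V=1, Z=2, U=1) weight 1/420
  (Y=0, W=0, X=2, V=1, Z=2, U=2) weight 1/840
  (Y=0, W=0, X=2, V=1, Z=2, U=3) weight 1/1680
  (Y=0, W=0, X=2, V=2, Z=2, U=0) weight 1/1680
  (Y=0, W=0, X=2, V=2, Z=2, U=1) weight 1/420
  (Y=0, W=0, X=2, V=2, Z=2, U=2) weight 1/840
  (Y=0, W=0, X=2, V=2, Z=2, U=3) weight 1/1680
  (Y=1, W=0, X=1, V=1, Z=1, U=0) weight 3/1120
  … 23 more
Group by X:
  weight(X=1) = 3/35
  weight(X=2) = 2/105
Total weight = 3/35 + 2/105 = 11/105
P(X=1 | obs) = 3/35 / 11/105 = 9/11
P(X=2 | obs) = 2/105 / 11/105 = 2/11
argmax = 1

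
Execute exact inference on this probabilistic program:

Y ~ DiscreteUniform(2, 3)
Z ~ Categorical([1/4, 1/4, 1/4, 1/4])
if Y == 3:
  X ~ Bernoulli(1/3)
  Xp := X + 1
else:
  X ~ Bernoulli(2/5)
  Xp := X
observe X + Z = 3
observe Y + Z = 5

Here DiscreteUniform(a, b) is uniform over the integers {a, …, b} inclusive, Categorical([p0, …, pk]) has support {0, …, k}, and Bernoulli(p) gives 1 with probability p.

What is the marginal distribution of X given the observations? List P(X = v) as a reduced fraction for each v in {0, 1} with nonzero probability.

Enumerate traces; 2 have nonzero weight after conditioning:
  (Y=2, Z=3, X=0) weight 3/40
  (Y=3, Z=2, X=1) weight 1/24
Group by X:
  weight(X=0) = 3/40
  weight(X=1) = 1/24
Total weight = 3/40 + 1/24 = 7/60
P(X=0 | obs) = 3/40 / 7/60 = 9/14
P(X=1 | obs) = 1/24 / 7/60 = 5/14

P(X=0) = 9/14, P(X=1) = 5/14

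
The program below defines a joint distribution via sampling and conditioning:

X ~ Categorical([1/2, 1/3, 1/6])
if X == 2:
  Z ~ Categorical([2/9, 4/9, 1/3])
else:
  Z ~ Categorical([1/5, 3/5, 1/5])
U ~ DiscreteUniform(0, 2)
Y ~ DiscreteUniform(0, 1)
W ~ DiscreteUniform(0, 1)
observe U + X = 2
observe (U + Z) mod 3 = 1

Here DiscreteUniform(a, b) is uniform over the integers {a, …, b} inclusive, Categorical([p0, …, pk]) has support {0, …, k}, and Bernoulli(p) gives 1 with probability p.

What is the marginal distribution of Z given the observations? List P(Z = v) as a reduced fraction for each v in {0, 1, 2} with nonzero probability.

P(Z=0) = 18/65, P(Z=1) = 4/13, P(Z=2) = 27/65

Enumerate traces; 12 have nonzero weight after conditioning:
  (X=0, Z=2, U=2, Y=0, W=0) weight 1/120
  (X=0, Z=2, U=2, Y=0, W=1) weight 1/120
  (X=0, Z=2, U=2, Y=1, W=0) weight 1/120
  (X=0, Z=2, U=2, Y=1, W=1) weight 1/120
  (X=1, Z=0, U=1, Y=0, W=0) weight 1/180
  (X=1, Z=0, U=1, Y=0, W=1) weight 1/180
  (X=1, Z=0, U=1, Y=1, W=0) weight 1/180
  (X=1, Z=0, U=1, Y=1, W=1) weight 1/180
  (X=2, Z=1, U=0, Y=0, W=0) weight 1/162
  … 3 more
Group by Z:
  weight(Z=0) = 1/45
  weight(Z=1) = 2/81
  weight(Z=2) = 1/30
Total weight = 1/45 + 2/81 + 1/30 = 13/162
P(Z=0 | obs) = 1/45 / 13/162 = 18/65
P(Z=1 | obs) = 2/81 / 13/162 = 4/13
P(Z=2 | obs) = 1/30 / 13/162 = 27/65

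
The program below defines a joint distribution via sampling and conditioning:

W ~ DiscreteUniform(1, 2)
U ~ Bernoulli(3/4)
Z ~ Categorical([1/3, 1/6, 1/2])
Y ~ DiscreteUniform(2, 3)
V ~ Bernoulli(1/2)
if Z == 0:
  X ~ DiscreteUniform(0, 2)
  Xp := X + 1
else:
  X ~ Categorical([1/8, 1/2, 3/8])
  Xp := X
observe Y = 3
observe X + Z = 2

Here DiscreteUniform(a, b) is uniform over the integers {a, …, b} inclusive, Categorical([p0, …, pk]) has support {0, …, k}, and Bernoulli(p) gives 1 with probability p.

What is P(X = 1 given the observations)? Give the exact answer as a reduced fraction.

P(X = 1 | obs) = 12/37

Enumerate traces; 24 have nonzero weight after conditioning:
  (W=1, U=0, Z=0, Y=3, V=0, X=2) weight 1/288
  (W=1, U=0, Z=0, Y=3, V=1, X=2) weight 1/288
  (W=1, U=0, Z=1, Y=3, V=0, X=1) weight 1/384
  (W=1, U=0, Z=1, Y=3, V=1, X=1) weight 1/384
  (W=1, U=0, Z=2, Y=3, V=0, X=0) weight 1/512
  (W=1, U=0, Z=2, Y=3, V=1, X=0) weight 1/512
  (W=1, U=1, Z=0, Y=3, V=0, X=2) weight 1/96
  (W=1, U=1, Z=0, Y=3, V=1, X=2) weight 1/96
  … 16 more
Group by X:
  weight(X=0) = 1/32
  weight(X=1) = 1/24
  weight(X=2) = 1/18
Total weight = 1/32 + 1/24 + 1/18 = 37/288
P(X=0 | obs) = 1/32 / 37/288 = 9/37
P(X=1 | obs) = 1/24 / 37/288 = 12/37
P(X=2 | obs) = 1/18 / 37/288 = 16/37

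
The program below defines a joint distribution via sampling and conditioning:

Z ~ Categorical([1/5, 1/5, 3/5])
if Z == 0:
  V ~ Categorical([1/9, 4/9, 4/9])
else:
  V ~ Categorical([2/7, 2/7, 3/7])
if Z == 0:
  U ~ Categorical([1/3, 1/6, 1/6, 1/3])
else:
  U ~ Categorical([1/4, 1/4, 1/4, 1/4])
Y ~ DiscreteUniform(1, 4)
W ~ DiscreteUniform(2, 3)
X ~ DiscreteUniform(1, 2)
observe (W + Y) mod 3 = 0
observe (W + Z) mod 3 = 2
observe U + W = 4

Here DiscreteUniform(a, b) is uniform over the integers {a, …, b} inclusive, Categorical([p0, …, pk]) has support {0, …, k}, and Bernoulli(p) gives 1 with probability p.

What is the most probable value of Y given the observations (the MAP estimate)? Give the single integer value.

Enumerate traces; 18 have nonzero weight after conditioning:
  (Z=0, V=0, U=2, Y=1, W=2, X=1) weight 1/4320
  (Z=0, V=0, U=2, Y=1, W=2, X=2) weight 1/4320
  (Z=0, V=0, U=2, Y=4, W=2, X=1) weight 1/4320
  (Z=0, V=0, U=2, Y=4, W=2, X=2) weight 1/4320
  (Z=0, V=1, U=2, Y=1, W=2, X=1) weight 1/1080
  (Z=0, V=1, U=2, Y=1, W=2, X=2) weight 1/1080
  (Z=0, V=1, U=2, Y=4, W=2, X=1) weight 1/1080
  (Z=0, V=1, U=2, Y=4, W=2, X=2) weight 1/1080
  (Z=2, V=0, U=1, Y=3, W=3, X=1) weight 3/1120
  … 9 more
Group by Y:
  weight(Y=1) = 1/240
  weight(Y=3) = 3/160
  weight(Y=4) = 1/240
Total weight = 1/240 + 3/160 + 1/240 = 13/480
P(Y=1 | obs) = 1/240 / 13/480 = 2/13
P(Y=3 | obs) = 3/160 / 13/480 = 9/13
P(Y=4 | obs) = 1/240 / 13/480 = 2/13
argmax = 3

argmax_v P(Y = v | obs) = 3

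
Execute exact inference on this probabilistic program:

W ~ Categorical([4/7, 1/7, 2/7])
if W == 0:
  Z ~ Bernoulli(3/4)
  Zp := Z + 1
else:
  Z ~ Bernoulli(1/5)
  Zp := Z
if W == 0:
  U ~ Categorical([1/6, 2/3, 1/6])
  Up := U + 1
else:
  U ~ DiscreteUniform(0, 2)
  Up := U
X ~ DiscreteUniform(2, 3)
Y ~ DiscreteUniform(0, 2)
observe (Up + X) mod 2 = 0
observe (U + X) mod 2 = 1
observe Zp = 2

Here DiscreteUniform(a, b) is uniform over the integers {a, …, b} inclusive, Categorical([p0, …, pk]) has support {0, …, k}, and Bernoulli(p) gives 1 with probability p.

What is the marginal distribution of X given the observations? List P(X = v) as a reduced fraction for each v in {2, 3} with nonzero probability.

Enumerate traces; 9 have nonzero weight after conditioning:
  (W=0, Z=1, U=0, X=3, Y=0) weight 1/84
  (W=0, Z=1, U=0, X=3, Y=1) weight 1/84
  (W=0, Z=1, U=0, X=3, Y=2) weight 1/84
  (W=0, Z=1, U=1, X=2, Y=0) weight 1/21
  (W=0, Z=1, U=1, X=2, Y=1) weight 1/21
  (W=0, Z=1, U=1, X=2, Y=2) weight 1/21
  (W=0, Z=1, U=2, X=3, Y=0) weight 1/84
  (W=0, Z=1, U=2, X=3, Y=1) weight 1/84
  … 1 more
Group by X:
  weight(X=2) = 1/7
  weight(X=3) = 1/14
Total weight = 1/7 + 1/14 = 3/14
P(X=2 | obs) = 1/7 / 3/14 = 2/3
P(X=3 | obs) = 1/14 / 3/14 = 1/3

P(X=2) = 2/3, P(X=3) = 1/3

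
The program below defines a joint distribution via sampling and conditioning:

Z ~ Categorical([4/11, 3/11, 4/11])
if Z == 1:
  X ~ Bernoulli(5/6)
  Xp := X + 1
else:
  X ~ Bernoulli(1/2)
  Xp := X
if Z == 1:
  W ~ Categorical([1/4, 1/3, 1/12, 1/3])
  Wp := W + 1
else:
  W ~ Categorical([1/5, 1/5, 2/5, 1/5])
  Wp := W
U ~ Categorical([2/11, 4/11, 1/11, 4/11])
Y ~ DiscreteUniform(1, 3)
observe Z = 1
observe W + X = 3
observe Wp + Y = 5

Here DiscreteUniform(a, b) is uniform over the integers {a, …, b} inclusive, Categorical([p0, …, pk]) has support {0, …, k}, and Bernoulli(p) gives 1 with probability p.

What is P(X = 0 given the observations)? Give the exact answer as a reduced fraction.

P(X = 0 | obs) = 4/9

Enumerate traces; 8 have nonzero weight after conditioning:
  (Z=1, X=0, W=3, U=0, Y=1) weight 1/1089
  (Z=1, X=0, W=3, U=1, Y=1) weight 2/1089
  (Z=1, X=0, W=3, U=2, Y=1) weight 1/2178
  (Z=1, X=0, W=3, U=3, Y=1) weight 2/1089
  (Z=1, X=1, W=2, U=0, Y=2) weight 5/4356
  (Z=1, X=1, W=2, U=1, Y=2) weight 5/2178
  (Z=1, X=1, W=2, U=2, Y=2) weight 5/8712
  (Z=1, X=1, W=2, U=3, Y=2) weight 5/2178
Group by X:
  weight(X=0) = 1/198
  weight(X=1) = 5/792
Total weight = 1/198 + 5/792 = 1/88
P(X=0 | obs) = 1/198 / 1/88 = 4/9
P(X=1 | obs) = 5/792 / 1/88 = 5/9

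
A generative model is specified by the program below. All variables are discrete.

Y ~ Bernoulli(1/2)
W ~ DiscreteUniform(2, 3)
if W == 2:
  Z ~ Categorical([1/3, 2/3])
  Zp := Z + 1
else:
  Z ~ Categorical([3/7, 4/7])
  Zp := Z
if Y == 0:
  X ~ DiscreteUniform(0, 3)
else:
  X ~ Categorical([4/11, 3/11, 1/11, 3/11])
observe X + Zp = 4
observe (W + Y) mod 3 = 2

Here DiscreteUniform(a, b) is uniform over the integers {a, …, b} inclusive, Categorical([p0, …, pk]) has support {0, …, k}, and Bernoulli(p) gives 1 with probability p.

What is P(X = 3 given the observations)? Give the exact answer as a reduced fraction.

P(X = 3 | obs) = 1/3

Enumerate traces; 2 have nonzero weight after conditioning:
  (Y=0, W=2, Z=0, X=3) weight 1/48
  (Y=0, W=2, Z=1, X=2) weight 1/24
Group by X:
  weight(X=2) = 1/24
  weight(X=3) = 1/48
Total weight = 1/24 + 1/48 = 1/16
P(X=2 | obs) = 1/24 / 1/16 = 2/3
P(X=3 | obs) = 1/48 / 1/16 = 1/3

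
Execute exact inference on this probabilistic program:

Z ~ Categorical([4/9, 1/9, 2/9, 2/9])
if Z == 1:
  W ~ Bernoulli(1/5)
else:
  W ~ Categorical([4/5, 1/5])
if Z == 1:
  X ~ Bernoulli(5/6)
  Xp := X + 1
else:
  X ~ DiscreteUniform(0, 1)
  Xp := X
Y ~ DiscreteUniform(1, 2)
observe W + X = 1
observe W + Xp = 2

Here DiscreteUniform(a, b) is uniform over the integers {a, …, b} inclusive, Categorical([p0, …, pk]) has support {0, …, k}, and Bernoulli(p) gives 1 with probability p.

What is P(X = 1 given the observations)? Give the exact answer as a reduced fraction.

P(X = 1 | obs) = 20/21

Enumerate traces; 4 have nonzero weight after conditioning:
  (Z=1, W=0, X=1, Y=1) weight 1/27
  (Z=1, W=0, X=1, Y=2) weight 1/27
  (Z=1, W=1, X=0, Y=1) weight 1/540
  (Z=1, W=1, X=0, Y=2) weight 1/540
Group by X:
  weight(X=0) = 1/270
  weight(X=1) = 2/27
Total weight = 1/270 + 2/27 = 7/90
P(X=0 | obs) = 1/270 / 7/90 = 1/21
P(X=1 | obs) = 2/27 / 7/90 = 20/21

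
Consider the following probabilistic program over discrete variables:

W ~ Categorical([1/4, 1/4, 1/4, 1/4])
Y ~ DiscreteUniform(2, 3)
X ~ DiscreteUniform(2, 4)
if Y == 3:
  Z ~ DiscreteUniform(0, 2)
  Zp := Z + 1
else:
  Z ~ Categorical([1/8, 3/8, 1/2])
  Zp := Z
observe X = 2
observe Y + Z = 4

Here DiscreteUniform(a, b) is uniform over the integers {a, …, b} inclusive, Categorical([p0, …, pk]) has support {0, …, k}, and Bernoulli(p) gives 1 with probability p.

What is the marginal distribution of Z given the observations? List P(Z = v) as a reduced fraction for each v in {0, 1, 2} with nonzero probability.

P(Z=1) = 2/5, P(Z=2) = 3/5

Enumerate traces; 8 have nonzero weight after conditioning:
  (W=0, Y=2, X=2, Z=2) weight 1/48
  (W=0, Y=3, X=2, Z=1) weight 1/72
  (W=1, Y=2, X=2, Z=2) weight 1/48
  (W=1, Y=3, X=2, Z=1) weight 1/72
  (W=2, Y=2, X=2, Z=2) weight 1/48
  (W=2, Y=3, X=2, Z=1) weight 1/72
  (W=3, Y=2, X=2, Z=2) weight 1/48
  (W=3, Y=3, X=2, Z=1) weight 1/72
Group by Z:
  weight(Z=1) = 1/18
  weight(Z=2) = 1/12
Total weight = 1/18 + 1/12 = 5/36
P(Z=1 | obs) = 1/18 / 5/36 = 2/5
P(Z=2 | obs) = 1/12 / 5/36 = 3/5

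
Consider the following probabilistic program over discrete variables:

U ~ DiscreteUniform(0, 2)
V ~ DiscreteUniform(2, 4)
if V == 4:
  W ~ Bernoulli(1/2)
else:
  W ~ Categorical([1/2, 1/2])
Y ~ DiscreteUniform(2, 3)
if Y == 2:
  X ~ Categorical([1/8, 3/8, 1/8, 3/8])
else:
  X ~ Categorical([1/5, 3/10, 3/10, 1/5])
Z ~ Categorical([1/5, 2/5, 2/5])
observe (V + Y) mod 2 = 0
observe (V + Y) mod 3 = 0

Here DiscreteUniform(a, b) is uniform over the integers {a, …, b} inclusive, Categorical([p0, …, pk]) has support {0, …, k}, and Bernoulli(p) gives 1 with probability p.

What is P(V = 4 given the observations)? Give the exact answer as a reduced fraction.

P(V = 4 | obs) = 1/2

Enumerate traces; 144 have nonzero weight after conditioning:
  (U=0, V=3, W=0, Y=3, X=0, Z=0) weight 1/900
  (U=0, V=3, W=0, Y=3, X=0, Z=1) weight 1/450
  (U=0, V=3, W=0, Y=3, X=0, Z=2) weight 1/450
  (U=0, V=3, W=0, Y=3, X=1, Z=0) weight 1/600
  (U=0, V=3, W=0, Y=3, X=1, Z=1) weight 1/300
  (U=0, V=3, W=0, Y=3, X=1, Z=2) weight 1/300
  (U=0, V=3, W=0, Y=3, X=2, Z=0) weight 1/600
  (U=0, V=3, W=0, Y=3, X=2, Z=1) weight 1/300
  (U=0, V=4, W=0, Y=2, X=0, Z=0) weight 1/1440
  … 135 more
Group by V:
  weight(V=3) = 1/6
  weight(V=4) = 1/6
Total weight = 1/6 + 1/6 = 1/3
P(V=3 | obs) = 1/6 / 1/3 = 1/2
P(V=4 | obs) = 1/6 / 1/3 = 1/2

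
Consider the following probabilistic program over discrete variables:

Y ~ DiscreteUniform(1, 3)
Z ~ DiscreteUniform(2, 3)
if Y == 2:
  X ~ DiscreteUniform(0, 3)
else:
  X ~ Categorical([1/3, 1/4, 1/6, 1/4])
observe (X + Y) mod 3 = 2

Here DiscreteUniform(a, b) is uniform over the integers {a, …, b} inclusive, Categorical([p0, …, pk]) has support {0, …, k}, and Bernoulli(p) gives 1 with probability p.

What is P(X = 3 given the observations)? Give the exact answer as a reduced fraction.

Enumerate traces; 8 have nonzero weight after conditioning:
  (Y=1, Z=2, X=1) weight 1/24
  (Y=1, Z=3, X=1) weight 1/24
  (Y=2, Z=2, X=0) weight 1/24
  (Y=2, Z=2, X=3) weight 1/24
  (Y=2, Z=3, X=0) weight 1/24
  (Y=2, Z=3, X=3) weight 1/24
  (Y=3, Z=2, X=2) weight 1/36
  (Y=3, Z=3, X=2) weight 1/36
Group by X:
  weight(X=0) = 1/12
  weight(X=1) = 1/12
  weight(X=2) = 1/18
  weight(X=3) = 1/12
Total weight = 1/12 + 1/12 + 1/18 + 1/12 = 11/36
P(X=0 | obs) = 1/12 / 11/36 = 3/11
P(X=1 | obs) = 1/12 / 11/36 = 3/11
P(X=2 | obs) = 1/18 / 11/36 = 2/11
P(X=3 | obs) = 1/12 / 11/36 = 3/11

P(X = 3 | obs) = 3/11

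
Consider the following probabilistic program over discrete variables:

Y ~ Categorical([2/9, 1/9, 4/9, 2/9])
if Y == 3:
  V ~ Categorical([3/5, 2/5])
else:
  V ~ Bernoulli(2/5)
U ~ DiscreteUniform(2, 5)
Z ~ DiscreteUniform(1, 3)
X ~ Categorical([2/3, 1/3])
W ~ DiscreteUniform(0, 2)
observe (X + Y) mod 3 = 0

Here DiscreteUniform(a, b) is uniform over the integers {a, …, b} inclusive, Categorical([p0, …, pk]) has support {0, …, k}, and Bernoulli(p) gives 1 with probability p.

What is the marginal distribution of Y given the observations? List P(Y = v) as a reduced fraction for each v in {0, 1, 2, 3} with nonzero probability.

P(Y=0) = 1/3, P(Y=2) = 1/3, P(Y=3) = 1/3

Enumerate traces; 216 have nonzero weight after conditioning:
  (Y=0, V=0, U=2, Z=1, X=0, W=0) weight 1/405
  (Y=0, V=0, U=2, Z=1, X=0, W=1) weight 1/405
  (Y=0, V=0, U=2, Z=1, X=0, W=2) weight 1/405
  (Y=0, V=0, U=2, Z=2, X=0, W=0) weight 1/405
  (Y=0, V=0, U=2, Z=2, X=0, W=1) weight 1/405
  (Y=0, V=0, U=2, Z=2, X=0, W=2) weight 1/405
  (Y=0, V=0, U=2, Z=3, X=0, W=0) weight 1/405
  (Y=0, V=0, U=2, Z=3, X=0, W=1) weight 1/405
  (Y=2, V=0, U=2, Z=1, X=1, W=0) weight 1/405
  (Y=3, V=0, U=2, Z=1, X=0, W=0) weight 1/405
  … 206 more
Group by Y:
  weight(Y=0) = 4/27
  weight(Y=2) = 4/27
  weight(Y=3) = 4/27
Total weight = 4/27 + 4/27 + 4/27 = 4/9
P(Y=0 | obs) = 4/27 / 4/9 = 1/3
P(Y=2 | obs) = 4/27 / 4/9 = 1/3
P(Y=3 | obs) = 4/27 / 4/9 = 1/3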